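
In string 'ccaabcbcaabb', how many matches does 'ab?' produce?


Pattern 'ab?' matches 'a' optionally followed by 'b'.
String: 'ccaabcbcaabb'
Scanning left to right for 'a' then checking next char:
  Match 1: 'a' (a not followed by b)
  Match 2: 'ab' (a followed by b)
  Match 3: 'a' (a not followed by b)
  Match 4: 'ab' (a followed by b)
Total matches: 4

4


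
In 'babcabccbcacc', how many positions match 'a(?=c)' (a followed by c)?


Lookahead 'a(?=c)' matches 'a' only when followed by 'c'.
String: 'babcabccbcacc'
Checking each position where char is 'a':
  pos 1: 'a' -> no (next='b')
  pos 4: 'a' -> no (next='b')
  pos 10: 'a' -> MATCH (next='c')
Matching positions: [10]
Count: 1

1


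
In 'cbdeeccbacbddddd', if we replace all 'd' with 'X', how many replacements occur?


re.sub('d', 'X', text) replaces every occurrence of 'd' with 'X'.
Text: 'cbdeeccbacbddddd'
Scanning for 'd':
  pos 2: 'd' -> replacement #1
  pos 11: 'd' -> replacement #2
  pos 12: 'd' -> replacement #3
  pos 13: 'd' -> replacement #4
  pos 14: 'd' -> replacement #5
  pos 15: 'd' -> replacement #6
Total replacements: 6

6


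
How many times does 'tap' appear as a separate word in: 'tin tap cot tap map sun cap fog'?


Scanning each word for exact match 'tap':
  Word 1: 'tin' -> no
  Word 2: 'tap' -> MATCH
  Word 3: 'cot' -> no
  Word 4: 'tap' -> MATCH
  Word 5: 'map' -> no
  Word 6: 'sun' -> no
  Word 7: 'cap' -> no
  Word 8: 'fog' -> no
Total matches: 2

2


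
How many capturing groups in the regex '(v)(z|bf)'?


To count capturing groups, count each '(' that starts a group.
Pattern: '(v)(z|bf)'
Walking through the pattern:
  Position 0: '(' -> group #1
  Position 3: '(' -> group #2
Total capturing groups: 2

2


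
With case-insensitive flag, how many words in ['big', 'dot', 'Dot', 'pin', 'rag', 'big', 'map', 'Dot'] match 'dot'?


Case-insensitive matching: compare each word's lowercase form to 'dot'.
  'big' -> lower='big' -> no
  'dot' -> lower='dot' -> MATCH
  'Dot' -> lower='dot' -> MATCH
  'pin' -> lower='pin' -> no
  'rag' -> lower='rag' -> no
  'big' -> lower='big' -> no
  'map' -> lower='map' -> no
  'Dot' -> lower='dot' -> MATCH
Matches: ['dot', 'Dot', 'Dot']
Count: 3

3


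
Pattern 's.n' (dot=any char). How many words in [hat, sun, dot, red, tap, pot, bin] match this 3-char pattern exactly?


Pattern 's.n' means: starts with 's', any single char, ends with 'n'.
Checking each word (must be exactly 3 chars):
  'hat' (len=3): no
  'sun' (len=3): MATCH
  'dot' (len=3): no
  'red' (len=3): no
  'tap' (len=3): no
  'pot' (len=3): no
  'bin' (len=3): no
Matching words: ['sun']
Total: 1

1


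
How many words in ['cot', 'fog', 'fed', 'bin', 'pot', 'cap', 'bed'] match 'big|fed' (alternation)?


Alternation 'big|fed' matches either 'big' or 'fed'.
Checking each word:
  'cot' -> no
  'fog' -> no
  'fed' -> MATCH
  'bin' -> no
  'pot' -> no
  'cap' -> no
  'bed' -> no
Matches: ['fed']
Count: 1

1


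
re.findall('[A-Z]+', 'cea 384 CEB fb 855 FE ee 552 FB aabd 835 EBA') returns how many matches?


Pattern '[A-Z]+' finds one or more uppercase letters.
Text: 'cea 384 CEB fb 855 FE ee 552 FB aabd 835 EBA'
Scanning for matches:
  Match 1: 'CEB'
  Match 2: 'FE'
  Match 3: 'FB'
  Match 4: 'EBA'
Total matches: 4

4


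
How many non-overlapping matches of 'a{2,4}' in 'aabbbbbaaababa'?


Pattern 'a{2,4}' matches between 2 and 4 consecutive a's (greedy).
String: 'aabbbbbaaababa'
Finding runs of a's and applying greedy matching:
  Run at pos 0: 'aa' (length 2)
  Run at pos 7: 'aaa' (length 3)
  Run at pos 11: 'a' (length 1)
  Run at pos 13: 'a' (length 1)
Matches: ['aa', 'aaa']
Count: 2

2


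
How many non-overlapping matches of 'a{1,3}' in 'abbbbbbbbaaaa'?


Pattern 'a{1,3}' matches between 1 and 3 consecutive a's (greedy).
String: 'abbbbbbbbaaaa'
Finding runs of a's and applying greedy matching:
  Run at pos 0: 'a' (length 1)
  Run at pos 9: 'aaaa' (length 4)
Matches: ['a', 'aaa', 'a']
Count: 3

3


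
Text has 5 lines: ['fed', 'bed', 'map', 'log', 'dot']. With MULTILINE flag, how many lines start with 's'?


With MULTILINE flag, ^ matches the start of each line.
Lines: ['fed', 'bed', 'map', 'log', 'dot']
Checking which lines start with 's':
  Line 1: 'fed' -> no
  Line 2: 'bed' -> no
  Line 3: 'map' -> no
  Line 4: 'log' -> no
  Line 5: 'dot' -> no
Matching lines: []
Count: 0

0


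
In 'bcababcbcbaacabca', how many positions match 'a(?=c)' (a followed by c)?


Lookahead 'a(?=c)' matches 'a' only when followed by 'c'.
String: 'bcababcbcbaacabca'
Checking each position where char is 'a':
  pos 2: 'a' -> no (next='b')
  pos 4: 'a' -> no (next='b')
  pos 10: 'a' -> no (next='a')
  pos 11: 'a' -> MATCH (next='c')
  pos 13: 'a' -> no (next='b')
Matching positions: [11]
Count: 1

1


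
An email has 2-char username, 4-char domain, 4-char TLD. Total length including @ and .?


An email address has format: username@domain.tld
Username length: 2
'@' character: 1
Domain length: 4
'.' character: 1
TLD length: 4
Total = 2 + 1 + 4 + 1 + 4 = 12

12


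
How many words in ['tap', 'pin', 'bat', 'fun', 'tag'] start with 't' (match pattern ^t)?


Pattern ^t anchors to start of word. Check which words begin with 't':
  'tap' -> MATCH (starts with 't')
  'pin' -> no
  'bat' -> no
  'fun' -> no
  'tag' -> MATCH (starts with 't')
Matching words: ['tap', 'tag']
Count: 2

2


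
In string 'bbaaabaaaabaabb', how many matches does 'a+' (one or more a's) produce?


Pattern 'a+' matches one or more consecutive a's.
String: 'bbaaabaaaabaabb'
Scanning for runs of a:
  Match 1: 'aaa' (length 3)
  Match 2: 'aaaa' (length 4)
  Match 3: 'aa' (length 2)
Total matches: 3

3


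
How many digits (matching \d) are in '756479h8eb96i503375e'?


\d matches any digit 0-9.
Scanning '756479h8eb96i503375e':
  pos 0: '7' -> DIGIT
  pos 1: '5' -> DIGIT
  pos 2: '6' -> DIGIT
  pos 3: '4' -> DIGIT
  pos 4: '7' -> DIGIT
  pos 5: '9' -> DIGIT
  pos 7: '8' -> DIGIT
  pos 10: '9' -> DIGIT
  pos 11: '6' -> DIGIT
  pos 13: '5' -> DIGIT
  pos 14: '0' -> DIGIT
  pos 15: '3' -> DIGIT
  pos 16: '3' -> DIGIT
  pos 17: '7' -> DIGIT
  pos 18: '5' -> DIGIT
Digits found: ['7', '5', '6', '4', '7', '9', '8', '9', '6', '5', '0', '3', '3', '7', '5']
Total: 15

15


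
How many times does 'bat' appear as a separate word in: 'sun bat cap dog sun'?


Scanning each word for exact match 'bat':
  Word 1: 'sun' -> no
  Word 2: 'bat' -> MATCH
  Word 3: 'cap' -> no
  Word 4: 'dog' -> no
  Word 5: 'sun' -> no
Total matches: 1

1


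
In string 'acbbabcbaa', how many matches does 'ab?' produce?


Pattern 'ab?' matches 'a' optionally followed by 'b'.
String: 'acbbabcbaa'
Scanning left to right for 'a' then checking next char:
  Match 1: 'a' (a not followed by b)
  Match 2: 'ab' (a followed by b)
  Match 3: 'a' (a not followed by b)
  Match 4: 'a' (a not followed by b)
Total matches: 4

4


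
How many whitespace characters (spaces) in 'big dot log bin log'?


\s matches whitespace characters (spaces, tabs, etc.).
Text: 'big dot log bin log'
This text has 5 words separated by spaces.
Number of spaces = number of words - 1 = 5 - 1 = 4

4


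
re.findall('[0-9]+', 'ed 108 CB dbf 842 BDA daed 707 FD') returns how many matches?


Pattern '[0-9]+' finds one or more digits.
Text: 'ed 108 CB dbf 842 BDA daed 707 FD'
Scanning for matches:
  Match 1: '108'
  Match 2: '842'
  Match 3: '707'
Total matches: 3

3


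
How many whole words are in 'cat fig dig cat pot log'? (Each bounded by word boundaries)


Word boundaries (\b) mark the start/end of each word.
Text: 'cat fig dig cat pot log'
Splitting by whitespace:
  Word 1: 'cat'
  Word 2: 'fig'
  Word 3: 'dig'
  Word 4: 'cat'
  Word 5: 'pot'
  Word 6: 'log'
Total whole words: 6

6


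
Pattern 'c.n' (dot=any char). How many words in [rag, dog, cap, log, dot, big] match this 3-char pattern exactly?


Pattern 'c.n' means: starts with 'c', any single char, ends with 'n'.
Checking each word (must be exactly 3 chars):
  'rag' (len=3): no
  'dog' (len=3): no
  'cap' (len=3): no
  'log' (len=3): no
  'dot' (len=3): no
  'big' (len=3): no
Matching words: []
Total: 0

0


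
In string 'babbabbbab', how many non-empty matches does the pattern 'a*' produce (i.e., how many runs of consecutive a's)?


Pattern 'a*' matches zero or more a's. We want non-empty runs of consecutive a's.
String: 'babbabbbab'
Walking through the string to find runs of a's:
  Run 1: positions 1-1 -> 'a'
  Run 2: positions 4-4 -> 'a'
  Run 3: positions 8-8 -> 'a'
Non-empty runs found: ['a', 'a', 'a']
Count: 3

3


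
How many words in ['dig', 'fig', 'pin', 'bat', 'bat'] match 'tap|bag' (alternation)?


Alternation 'tap|bag' matches either 'tap' or 'bag'.
Checking each word:
  'dig' -> no
  'fig' -> no
  'pin' -> no
  'bat' -> no
  'bat' -> no
Matches: []
Count: 0

0


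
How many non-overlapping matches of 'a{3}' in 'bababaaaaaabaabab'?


Pattern 'a{3}' matches exactly 3 consecutive a's (greedy, non-overlapping).
String: 'bababaaaaaabaabab'
Scanning for runs of a's:
  Run at pos 1: 'a' (length 1) -> 0 match(es)
  Run at pos 3: 'a' (length 1) -> 0 match(es)
  Run at pos 5: 'aaaaaa' (length 6) -> 2 match(es)
  Run at pos 12: 'aa' (length 2) -> 0 match(es)
  Run at pos 15: 'a' (length 1) -> 0 match(es)
Matches found: ['aaa', 'aaa']
Total: 2

2


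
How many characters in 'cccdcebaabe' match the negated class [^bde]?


Negated class [^bde] matches any char NOT in {b, d, e}
Scanning 'cccdcebaabe':
  pos 0: 'c' -> MATCH
  pos 1: 'c' -> MATCH
  pos 2: 'c' -> MATCH
  pos 3: 'd' -> no (excluded)
  pos 4: 'c' -> MATCH
  pos 5: 'e' -> no (excluded)
  pos 6: 'b' -> no (excluded)
  pos 7: 'a' -> MATCH
  pos 8: 'a' -> MATCH
  pos 9: 'b' -> no (excluded)
  pos 10: 'e' -> no (excluded)
Total matches: 6

6


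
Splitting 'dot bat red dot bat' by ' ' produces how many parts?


Splitting by ' ' breaks the string at each occurrence of the separator.
Text: 'dot bat red dot bat'
Parts after split:
  Part 1: 'dot'
  Part 2: 'bat'
  Part 3: 'red'
  Part 4: 'dot'
  Part 5: 'bat'
Total parts: 5

5


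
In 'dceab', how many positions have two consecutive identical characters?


Looking for consecutive identical characters in 'dceab':
  pos 0-1: 'd' vs 'c' -> different
  pos 1-2: 'c' vs 'e' -> different
  pos 2-3: 'e' vs 'a' -> different
  pos 3-4: 'a' vs 'b' -> different
Consecutive identical pairs: []
Count: 0

0


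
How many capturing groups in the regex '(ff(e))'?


To count capturing groups, count each '(' that starts a group.
Pattern: '(ff(e))'
Walking through the pattern:
  Position 0: '(' -> group #1
  Position 3: '(' -> group #2
Total capturing groups: 2

2


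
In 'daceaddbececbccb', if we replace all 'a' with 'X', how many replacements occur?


re.sub('a', 'X', text) replaces every occurrence of 'a' with 'X'.
Text: 'daceaddbececbccb'
Scanning for 'a':
  pos 1: 'a' -> replacement #1
  pos 4: 'a' -> replacement #2
Total replacements: 2

2


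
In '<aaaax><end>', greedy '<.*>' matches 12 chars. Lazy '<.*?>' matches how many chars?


Greedy '<.*>' tries to match as MUCH as possible.
Lazy '<.*?>' tries to match as LITTLE as possible.

String: '<aaaax><end>'
Greedy '<.*>' starts at first '<' and extends to the LAST '>': '<aaaax><end>' (12 chars)
Lazy '<.*?>' starts at first '<' and stops at the FIRST '>': '<aaaax>' (7 chars)

7


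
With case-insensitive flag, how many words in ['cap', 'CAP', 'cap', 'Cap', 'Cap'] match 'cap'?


Case-insensitive matching: compare each word's lowercase form to 'cap'.
  'cap' -> lower='cap' -> MATCH
  'CAP' -> lower='cap' -> MATCH
  'cap' -> lower='cap' -> MATCH
  'Cap' -> lower='cap' -> MATCH
  'Cap' -> lower='cap' -> MATCH
Matches: ['cap', 'CAP', 'cap', 'Cap', 'Cap']
Count: 5

5


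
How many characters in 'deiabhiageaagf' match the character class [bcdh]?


Character class [bcdh] matches any of: {b, c, d, h}
Scanning string 'deiabhiageaagf' character by character:
  pos 0: 'd' -> MATCH
  pos 1: 'e' -> no
  pos 2: 'i' -> no
  pos 3: 'a' -> no
  pos 4: 'b' -> MATCH
  pos 5: 'h' -> MATCH
  pos 6: 'i' -> no
  pos 7: 'a' -> no
  pos 8: 'g' -> no
  pos 9: 'e' -> no
  pos 10: 'a' -> no
  pos 11: 'a' -> no
  pos 12: 'g' -> no
  pos 13: 'f' -> no
Total matches: 3

3


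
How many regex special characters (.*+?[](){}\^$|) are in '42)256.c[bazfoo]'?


Regex special characters are: . * + ? [ ] ( ) { } \ ^ $ |
Scanning '42)256.c[bazfoo]':
  pos 2: ')' -> SPECIAL
  pos 6: '.' -> SPECIAL
  pos 8: '[' -> SPECIAL
  pos 15: ']' -> SPECIAL
Special chars found: [')', '.', '[', ']']
Total: 4

4


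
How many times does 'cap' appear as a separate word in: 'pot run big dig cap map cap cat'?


Scanning each word for exact match 'cap':
  Word 1: 'pot' -> no
  Word 2: 'run' -> no
  Word 3: 'big' -> no
  Word 4: 'dig' -> no
  Word 5: 'cap' -> MATCH
  Word 6: 'map' -> no
  Word 7: 'cap' -> MATCH
  Word 8: 'cat' -> no
Total matches: 2

2


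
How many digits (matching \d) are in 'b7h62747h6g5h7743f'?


\d matches any digit 0-9.
Scanning 'b7h62747h6g5h7743f':
  pos 1: '7' -> DIGIT
  pos 3: '6' -> DIGIT
  pos 4: '2' -> DIGIT
  pos 5: '7' -> DIGIT
  pos 6: '4' -> DIGIT
  pos 7: '7' -> DIGIT
  pos 9: '6' -> DIGIT
  pos 11: '5' -> DIGIT
  pos 13: '7' -> DIGIT
  pos 14: '7' -> DIGIT
  pos 15: '4' -> DIGIT
  pos 16: '3' -> DIGIT
Digits found: ['7', '6', '2', '7', '4', '7', '6', '5', '7', '7', '4', '3']
Total: 12

12


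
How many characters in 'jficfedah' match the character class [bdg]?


Character class [bdg] matches any of: {b, d, g}
Scanning string 'jficfedah' character by character:
  pos 0: 'j' -> no
  pos 1: 'f' -> no
  pos 2: 'i' -> no
  pos 3: 'c' -> no
  pos 4: 'f' -> no
  pos 5: 'e' -> no
  pos 6: 'd' -> MATCH
  pos 7: 'a' -> no
  pos 8: 'h' -> no
Total matches: 1

1


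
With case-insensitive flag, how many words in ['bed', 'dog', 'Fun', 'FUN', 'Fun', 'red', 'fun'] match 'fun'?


Case-insensitive matching: compare each word's lowercase form to 'fun'.
  'bed' -> lower='bed' -> no
  'dog' -> lower='dog' -> no
  'Fun' -> lower='fun' -> MATCH
  'FUN' -> lower='fun' -> MATCH
  'Fun' -> lower='fun' -> MATCH
  'red' -> lower='red' -> no
  'fun' -> lower='fun' -> MATCH
Matches: ['Fun', 'FUN', 'Fun', 'fun']
Count: 4

4


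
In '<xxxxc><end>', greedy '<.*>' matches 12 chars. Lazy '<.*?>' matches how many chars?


Greedy '<.*>' tries to match as MUCH as possible.
Lazy '<.*?>' tries to match as LITTLE as possible.

String: '<xxxxc><end>'
Greedy '<.*>' starts at first '<' and extends to the LAST '>': '<xxxxc><end>' (12 chars)
Lazy '<.*?>' starts at first '<' and stops at the FIRST '>': '<xxxxc>' (7 chars)

7


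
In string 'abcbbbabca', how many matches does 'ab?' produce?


Pattern 'ab?' matches 'a' optionally followed by 'b'.
String: 'abcbbbabca'
Scanning left to right for 'a' then checking next char:
  Match 1: 'ab' (a followed by b)
  Match 2: 'ab' (a followed by b)
  Match 3: 'a' (a not followed by b)
Total matches: 3

3


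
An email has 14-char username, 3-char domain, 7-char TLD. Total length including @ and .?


An email address has format: username@domain.tld
Username length: 14
'@' character: 1
Domain length: 3
'.' character: 1
TLD length: 7
Total = 14 + 1 + 3 + 1 + 7 = 26

26


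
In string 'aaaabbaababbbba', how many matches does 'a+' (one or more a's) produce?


Pattern 'a+' matches one or more consecutive a's.
String: 'aaaabbaababbbba'
Scanning for runs of a:
  Match 1: 'aaaa' (length 4)
  Match 2: 'aa' (length 2)
  Match 3: 'a' (length 1)
  Match 4: 'a' (length 1)
Total matches: 4

4


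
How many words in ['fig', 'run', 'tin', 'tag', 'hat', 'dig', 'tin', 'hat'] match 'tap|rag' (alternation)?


Alternation 'tap|rag' matches either 'tap' or 'rag'.
Checking each word:
  'fig' -> no
  'run' -> no
  'tin' -> no
  'tag' -> no
  'hat' -> no
  'dig' -> no
  'tin' -> no
  'hat' -> no
Matches: []
Count: 0

0


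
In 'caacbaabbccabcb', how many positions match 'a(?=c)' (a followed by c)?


Lookahead 'a(?=c)' matches 'a' only when followed by 'c'.
String: 'caacbaabbccabcb'
Checking each position where char is 'a':
  pos 1: 'a' -> no (next='a')
  pos 2: 'a' -> MATCH (next='c')
  pos 5: 'a' -> no (next='a')
  pos 6: 'a' -> no (next='b')
  pos 11: 'a' -> no (next='b')
Matching positions: [2]
Count: 1

1


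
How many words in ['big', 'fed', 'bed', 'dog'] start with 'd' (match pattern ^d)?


Pattern ^d anchors to start of word. Check which words begin with 'd':
  'big' -> no
  'fed' -> no
  'bed' -> no
  'dog' -> MATCH (starts with 'd')
Matching words: ['dog']
Count: 1

1


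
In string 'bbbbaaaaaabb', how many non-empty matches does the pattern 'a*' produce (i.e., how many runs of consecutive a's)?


Pattern 'a*' matches zero or more a's. We want non-empty runs of consecutive a's.
String: 'bbbbaaaaaabb'
Walking through the string to find runs of a's:
  Run 1: positions 4-9 -> 'aaaaaa'
Non-empty runs found: ['aaaaaa']
Count: 1

1


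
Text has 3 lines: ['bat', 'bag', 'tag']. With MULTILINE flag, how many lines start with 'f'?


With MULTILINE flag, ^ matches the start of each line.
Lines: ['bat', 'bag', 'tag']
Checking which lines start with 'f':
  Line 1: 'bat' -> no
  Line 2: 'bag' -> no
  Line 3: 'tag' -> no
Matching lines: []
Count: 0

0


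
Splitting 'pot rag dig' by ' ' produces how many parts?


Splitting by ' ' breaks the string at each occurrence of the separator.
Text: 'pot rag dig'
Parts after split:
  Part 1: 'pot'
  Part 2: 'rag'
  Part 3: 'dig'
Total parts: 3

3


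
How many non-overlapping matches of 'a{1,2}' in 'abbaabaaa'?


Pattern 'a{1,2}' matches between 1 and 2 consecutive a's (greedy).
String: 'abbaabaaa'
Finding runs of a's and applying greedy matching:
  Run at pos 0: 'a' (length 1)
  Run at pos 3: 'aa' (length 2)
  Run at pos 6: 'aaa' (length 3)
Matches: ['a', 'aa', 'aa', 'a']
Count: 4

4


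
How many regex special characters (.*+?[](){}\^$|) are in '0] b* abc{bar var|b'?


Regex special characters are: . * + ? [ ] ( ) { } \ ^ $ |
Scanning '0] b* abc{bar var|b':
  pos 1: ']' -> SPECIAL
  pos 4: '*' -> SPECIAL
  pos 9: '{' -> SPECIAL
  pos 17: '|' -> SPECIAL
Special chars found: [']', '*', '{', '|']
Total: 4

4


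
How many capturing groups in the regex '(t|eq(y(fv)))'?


To count capturing groups, count each '(' that starts a group.
Pattern: '(t|eq(y(fv)))'
Walking through the pattern:
  Position 0: '(' -> group #1
  Position 5: '(' -> group #2
  Position 7: '(' -> group #3
Total capturing groups: 3

3


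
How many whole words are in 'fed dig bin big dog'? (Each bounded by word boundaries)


Word boundaries (\b) mark the start/end of each word.
Text: 'fed dig bin big dog'
Splitting by whitespace:
  Word 1: 'fed'
  Word 2: 'dig'
  Word 3: 'bin'
  Word 4: 'big'
  Word 5: 'dog'
Total whole words: 5

5


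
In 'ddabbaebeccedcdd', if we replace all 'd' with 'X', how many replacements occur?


re.sub('d', 'X', text) replaces every occurrence of 'd' with 'X'.
Text: 'ddabbaebeccedcdd'
Scanning for 'd':
  pos 0: 'd' -> replacement #1
  pos 1: 'd' -> replacement #2
  pos 12: 'd' -> replacement #3
  pos 14: 'd' -> replacement #4
  pos 15: 'd' -> replacement #5
Total replacements: 5

5


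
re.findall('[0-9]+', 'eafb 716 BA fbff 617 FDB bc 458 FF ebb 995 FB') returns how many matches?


Pattern '[0-9]+' finds one or more digits.
Text: 'eafb 716 BA fbff 617 FDB bc 458 FF ebb 995 FB'
Scanning for matches:
  Match 1: '716'
  Match 2: '617'
  Match 3: '458'
  Match 4: '995'
Total matches: 4

4


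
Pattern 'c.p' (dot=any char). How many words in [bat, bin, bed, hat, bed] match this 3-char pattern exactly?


Pattern 'c.p' means: starts with 'c', any single char, ends with 'p'.
Checking each word (must be exactly 3 chars):
  'bat' (len=3): no
  'bin' (len=3): no
  'bed' (len=3): no
  'hat' (len=3): no
  'bed' (len=3): no
Matching words: []
Total: 0

0


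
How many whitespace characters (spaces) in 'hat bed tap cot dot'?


\s matches whitespace characters (spaces, tabs, etc.).
Text: 'hat bed tap cot dot'
This text has 5 words separated by spaces.
Number of spaces = number of words - 1 = 5 - 1 = 4

4


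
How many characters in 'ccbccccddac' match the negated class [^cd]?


Negated class [^cd] matches any char NOT in {c, d}
Scanning 'ccbccccddac':
  pos 0: 'c' -> no (excluded)
  pos 1: 'c' -> no (excluded)
  pos 2: 'b' -> MATCH
  pos 3: 'c' -> no (excluded)
  pos 4: 'c' -> no (excluded)
  pos 5: 'c' -> no (excluded)
  pos 6: 'c' -> no (excluded)
  pos 7: 'd' -> no (excluded)
  pos 8: 'd' -> no (excluded)
  pos 9: 'a' -> MATCH
  pos 10: 'c' -> no (excluded)
Total matches: 2

2


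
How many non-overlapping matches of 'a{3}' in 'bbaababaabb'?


Pattern 'a{3}' matches exactly 3 consecutive a's (greedy, non-overlapping).
String: 'bbaababaabb'
Scanning for runs of a's:
  Run at pos 2: 'aa' (length 2) -> 0 match(es)
  Run at pos 5: 'a' (length 1) -> 0 match(es)
  Run at pos 7: 'aa' (length 2) -> 0 match(es)
Matches found: []
Total: 0

0


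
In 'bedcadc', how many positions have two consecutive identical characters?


Looking for consecutive identical characters in 'bedcadc':
  pos 0-1: 'b' vs 'e' -> different
  pos 1-2: 'e' vs 'd' -> different
  pos 2-3: 'd' vs 'c' -> different
  pos 3-4: 'c' vs 'a' -> different
  pos 4-5: 'a' vs 'd' -> different
  pos 5-6: 'd' vs 'c' -> different
Consecutive identical pairs: []
Count: 0

0


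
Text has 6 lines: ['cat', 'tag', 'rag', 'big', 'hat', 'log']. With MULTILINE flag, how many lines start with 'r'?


With MULTILINE flag, ^ matches the start of each line.
Lines: ['cat', 'tag', 'rag', 'big', 'hat', 'log']
Checking which lines start with 'r':
  Line 1: 'cat' -> no
  Line 2: 'tag' -> no
  Line 3: 'rag' -> MATCH
  Line 4: 'big' -> no
  Line 5: 'hat' -> no
  Line 6: 'log' -> no
Matching lines: ['rag']
Count: 1

1


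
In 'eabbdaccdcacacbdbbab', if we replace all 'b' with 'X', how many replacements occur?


re.sub('b', 'X', text) replaces every occurrence of 'b' with 'X'.
Text: 'eabbdaccdcacacbdbbab'
Scanning for 'b':
  pos 2: 'b' -> replacement #1
  pos 3: 'b' -> replacement #2
  pos 14: 'b' -> replacement #3
  pos 16: 'b' -> replacement #4
  pos 17: 'b' -> replacement #5
  pos 19: 'b' -> replacement #6
Total replacements: 6

6


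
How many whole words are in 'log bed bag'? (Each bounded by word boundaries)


Word boundaries (\b) mark the start/end of each word.
Text: 'log bed bag'
Splitting by whitespace:
  Word 1: 'log'
  Word 2: 'bed'
  Word 3: 'bag'
Total whole words: 3

3


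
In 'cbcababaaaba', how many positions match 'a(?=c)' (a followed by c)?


Lookahead 'a(?=c)' matches 'a' only when followed by 'c'.
String: 'cbcababaaaba'
Checking each position where char is 'a':
  pos 3: 'a' -> no (next='b')
  pos 5: 'a' -> no (next='b')
  pos 7: 'a' -> no (next='a')
  pos 8: 'a' -> no (next='a')
  pos 9: 'a' -> no (next='b')
Matching positions: []
Count: 0

0


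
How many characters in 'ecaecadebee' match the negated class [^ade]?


Negated class [^ade] matches any char NOT in {a, d, e}
Scanning 'ecaecadebee':
  pos 0: 'e' -> no (excluded)
  pos 1: 'c' -> MATCH
  pos 2: 'a' -> no (excluded)
  pos 3: 'e' -> no (excluded)
  pos 4: 'c' -> MATCH
  pos 5: 'a' -> no (excluded)
  pos 6: 'd' -> no (excluded)
  pos 7: 'e' -> no (excluded)
  pos 8: 'b' -> MATCH
  pos 9: 'e' -> no (excluded)
  pos 10: 'e' -> no (excluded)
Total matches: 3

3


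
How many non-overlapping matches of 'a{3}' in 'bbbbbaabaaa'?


Pattern 'a{3}' matches exactly 3 consecutive a's (greedy, non-overlapping).
String: 'bbbbbaabaaa'
Scanning for runs of a's:
  Run at pos 5: 'aa' (length 2) -> 0 match(es)
  Run at pos 8: 'aaa' (length 3) -> 1 match(es)
Matches found: ['aaa']
Total: 1

1


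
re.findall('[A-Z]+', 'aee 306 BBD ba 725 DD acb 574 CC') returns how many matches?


Pattern '[A-Z]+' finds one or more uppercase letters.
Text: 'aee 306 BBD ba 725 DD acb 574 CC'
Scanning for matches:
  Match 1: 'BBD'
  Match 2: 'DD'
  Match 3: 'CC'
Total matches: 3

3


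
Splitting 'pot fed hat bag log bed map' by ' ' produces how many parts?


Splitting by ' ' breaks the string at each occurrence of the separator.
Text: 'pot fed hat bag log bed map'
Parts after split:
  Part 1: 'pot'
  Part 2: 'fed'
  Part 3: 'hat'
  Part 4: 'bag'
  Part 5: 'log'
  Part 6: 'bed'
  Part 7: 'map'
Total parts: 7

7


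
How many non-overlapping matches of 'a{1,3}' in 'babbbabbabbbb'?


Pattern 'a{1,3}' matches between 1 and 3 consecutive a's (greedy).
String: 'babbbabbabbbb'
Finding runs of a's and applying greedy matching:
  Run at pos 1: 'a' (length 1)
  Run at pos 5: 'a' (length 1)
  Run at pos 8: 'a' (length 1)
Matches: ['a', 'a', 'a']
Count: 3

3


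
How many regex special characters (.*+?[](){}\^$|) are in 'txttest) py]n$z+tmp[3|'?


Regex special characters are: . * + ? [ ] ( ) { } \ ^ $ |
Scanning 'txttest) py]n$z+tmp[3|':
  pos 7: ')' -> SPECIAL
  pos 11: ']' -> SPECIAL
  pos 13: '$' -> SPECIAL
  pos 15: '+' -> SPECIAL
  pos 19: '[' -> SPECIAL
  pos 21: '|' -> SPECIAL
Special chars found: [')', ']', '$', '+', '[', '|']
Total: 6

6


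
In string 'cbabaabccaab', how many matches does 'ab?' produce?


Pattern 'ab?' matches 'a' optionally followed by 'b'.
String: 'cbabaabccaab'
Scanning left to right for 'a' then checking next char:
  Match 1: 'ab' (a followed by b)
  Match 2: 'a' (a not followed by b)
  Match 3: 'ab' (a followed by b)
  Match 4: 'a' (a not followed by b)
  Match 5: 'ab' (a followed by b)
Total matches: 5

5


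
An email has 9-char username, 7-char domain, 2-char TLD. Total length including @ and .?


An email address has format: username@domain.tld
Username length: 9
'@' character: 1
Domain length: 7
'.' character: 1
TLD length: 2
Total = 9 + 1 + 7 + 1 + 2 = 20

20


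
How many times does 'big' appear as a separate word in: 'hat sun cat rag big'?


Scanning each word for exact match 'big':
  Word 1: 'hat' -> no
  Word 2: 'sun' -> no
  Word 3: 'cat' -> no
  Word 4: 'rag' -> no
  Word 5: 'big' -> MATCH
Total matches: 1

1


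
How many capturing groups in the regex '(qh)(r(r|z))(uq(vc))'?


To count capturing groups, count each '(' that starts a group.
Pattern: '(qh)(r(r|z))(uq(vc))'
Walking through the pattern:
  Position 0: '(' -> group #1
  Position 4: '(' -> group #2
  Position 6: '(' -> group #3
  Position 12: '(' -> group #4
  Position 15: '(' -> group #5
Total capturing groups: 5

5


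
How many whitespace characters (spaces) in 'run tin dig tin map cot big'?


\s matches whitespace characters (spaces, tabs, etc.).
Text: 'run tin dig tin map cot big'
This text has 7 words separated by spaces.
Number of spaces = number of words - 1 = 7 - 1 = 6

6


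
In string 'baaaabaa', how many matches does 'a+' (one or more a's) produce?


Pattern 'a+' matches one or more consecutive a's.
String: 'baaaabaa'
Scanning for runs of a:
  Match 1: 'aaaa' (length 4)
  Match 2: 'aa' (length 2)
Total matches: 2

2


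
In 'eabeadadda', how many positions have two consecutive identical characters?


Looking for consecutive identical characters in 'eabeadadda':
  pos 0-1: 'e' vs 'a' -> different
  pos 1-2: 'a' vs 'b' -> different
  pos 2-3: 'b' vs 'e' -> different
  pos 3-4: 'e' vs 'a' -> different
  pos 4-5: 'a' vs 'd' -> different
  pos 5-6: 'd' vs 'a' -> different
  pos 6-7: 'a' vs 'd' -> different
  pos 7-8: 'd' vs 'd' -> MATCH ('dd')
  pos 8-9: 'd' vs 'a' -> different
Consecutive identical pairs: ['dd']
Count: 1

1


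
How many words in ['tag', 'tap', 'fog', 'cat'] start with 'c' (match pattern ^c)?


Pattern ^c anchors to start of word. Check which words begin with 'c':
  'tag' -> no
  'tap' -> no
  'fog' -> no
  'cat' -> MATCH (starts with 'c')
Matching words: ['cat']
Count: 1

1


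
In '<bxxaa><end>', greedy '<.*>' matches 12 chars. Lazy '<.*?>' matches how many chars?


Greedy '<.*>' tries to match as MUCH as possible.
Lazy '<.*?>' tries to match as LITTLE as possible.

String: '<bxxaa><end>'
Greedy '<.*>' starts at first '<' and extends to the LAST '>': '<bxxaa><end>' (12 chars)
Lazy '<.*?>' starts at first '<' and stops at the FIRST '>': '<bxxaa>' (7 chars)

7


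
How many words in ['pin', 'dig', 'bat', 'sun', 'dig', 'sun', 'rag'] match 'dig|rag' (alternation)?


Alternation 'dig|rag' matches either 'dig' or 'rag'.
Checking each word:
  'pin' -> no
  'dig' -> MATCH
  'bat' -> no
  'sun' -> no
  'dig' -> MATCH
  'sun' -> no
  'rag' -> MATCH
Matches: ['dig', 'dig', 'rag']
Count: 3

3


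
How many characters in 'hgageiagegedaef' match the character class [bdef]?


Character class [bdef] matches any of: {b, d, e, f}
Scanning string 'hgageiagegedaef' character by character:
  pos 0: 'h' -> no
  pos 1: 'g' -> no
  pos 2: 'a' -> no
  pos 3: 'g' -> no
  pos 4: 'e' -> MATCH
  pos 5: 'i' -> no
  pos 6: 'a' -> no
  pos 7: 'g' -> no
  pos 8: 'e' -> MATCH
  pos 9: 'g' -> no
  pos 10: 'e' -> MATCH
  pos 11: 'd' -> MATCH
  pos 12: 'a' -> no
  pos 13: 'e' -> MATCH
  pos 14: 'f' -> MATCH
Total matches: 6

6


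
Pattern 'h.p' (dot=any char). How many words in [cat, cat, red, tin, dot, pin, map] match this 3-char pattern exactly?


Pattern 'h.p' means: starts with 'h', any single char, ends with 'p'.
Checking each word (must be exactly 3 chars):
  'cat' (len=3): no
  'cat' (len=3): no
  'red' (len=3): no
  'tin' (len=3): no
  'dot' (len=3): no
  'pin' (len=3): no
  'map' (len=3): no
Matching words: []
Total: 0

0


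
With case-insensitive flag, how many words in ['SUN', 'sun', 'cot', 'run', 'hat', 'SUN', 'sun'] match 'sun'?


Case-insensitive matching: compare each word's lowercase form to 'sun'.
  'SUN' -> lower='sun' -> MATCH
  'sun' -> lower='sun' -> MATCH
  'cot' -> lower='cot' -> no
  'run' -> lower='run' -> no
  'hat' -> lower='hat' -> no
  'SUN' -> lower='sun' -> MATCH
  'sun' -> lower='sun' -> MATCH
Matches: ['SUN', 'sun', 'SUN', 'sun']
Count: 4

4


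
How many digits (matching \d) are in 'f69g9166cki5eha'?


\d matches any digit 0-9.
Scanning 'f69g9166cki5eha':
  pos 1: '6' -> DIGIT
  pos 2: '9' -> DIGIT
  pos 4: '9' -> DIGIT
  pos 5: '1' -> DIGIT
  pos 6: '6' -> DIGIT
  pos 7: '6' -> DIGIT
  pos 11: '5' -> DIGIT
Digits found: ['6', '9', '9', '1', '6', '6', '5']
Total: 7

7


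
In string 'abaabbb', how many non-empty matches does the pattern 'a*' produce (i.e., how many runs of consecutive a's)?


Pattern 'a*' matches zero or more a's. We want non-empty runs of consecutive a's.
String: 'abaabbb'
Walking through the string to find runs of a's:
  Run 1: positions 0-0 -> 'a'
  Run 2: positions 2-3 -> 'aa'
Non-empty runs found: ['a', 'aa']
Count: 2

2


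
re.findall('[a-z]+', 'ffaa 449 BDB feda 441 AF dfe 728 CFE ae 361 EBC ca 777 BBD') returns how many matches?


Pattern '[a-z]+' finds one or more lowercase letters.
Text: 'ffaa 449 BDB feda 441 AF dfe 728 CFE ae 361 EBC ca 777 BBD'
Scanning for matches:
  Match 1: 'ffaa'
  Match 2: 'feda'
  Match 3: 'dfe'
  Match 4: 'ae'
  Match 5: 'ca'
Total matches: 5

5


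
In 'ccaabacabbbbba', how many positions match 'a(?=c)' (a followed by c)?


Lookahead 'a(?=c)' matches 'a' only when followed by 'c'.
String: 'ccaabacabbbbba'
Checking each position where char is 'a':
  pos 2: 'a' -> no (next='a')
  pos 3: 'a' -> no (next='b')
  pos 5: 'a' -> MATCH (next='c')
  pos 7: 'a' -> no (next='b')
Matching positions: [5]
Count: 1

1


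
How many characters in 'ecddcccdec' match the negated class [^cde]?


Negated class [^cde] matches any char NOT in {c, d, e}
Scanning 'ecddcccdec':
  pos 0: 'e' -> no (excluded)
  pos 1: 'c' -> no (excluded)
  pos 2: 'd' -> no (excluded)
  pos 3: 'd' -> no (excluded)
  pos 4: 'c' -> no (excluded)
  pos 5: 'c' -> no (excluded)
  pos 6: 'c' -> no (excluded)
  pos 7: 'd' -> no (excluded)
  pos 8: 'e' -> no (excluded)
  pos 9: 'c' -> no (excluded)
Total matches: 0

0


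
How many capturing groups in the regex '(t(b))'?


To count capturing groups, count each '(' that starts a group.
Pattern: '(t(b))'
Walking through the pattern:
  Position 0: '(' -> group #1
  Position 2: '(' -> group #2
Total capturing groups: 2

2


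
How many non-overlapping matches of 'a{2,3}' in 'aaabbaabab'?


Pattern 'a{2,3}' matches between 2 and 3 consecutive a's (greedy).
String: 'aaabbaabab'
Finding runs of a's and applying greedy matching:
  Run at pos 0: 'aaa' (length 3)
  Run at pos 5: 'aa' (length 2)
  Run at pos 8: 'a' (length 1)
Matches: ['aaa', 'aa']
Count: 2

2


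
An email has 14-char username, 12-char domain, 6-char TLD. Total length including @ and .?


An email address has format: username@domain.tld
Username length: 14
'@' character: 1
Domain length: 12
'.' character: 1
TLD length: 6
Total = 14 + 1 + 12 + 1 + 6 = 34

34


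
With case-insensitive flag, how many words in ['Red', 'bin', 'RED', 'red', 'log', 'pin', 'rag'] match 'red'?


Case-insensitive matching: compare each word's lowercase form to 'red'.
  'Red' -> lower='red' -> MATCH
  'bin' -> lower='bin' -> no
  'RED' -> lower='red' -> MATCH
  'red' -> lower='red' -> MATCH
  'log' -> lower='log' -> no
  'pin' -> lower='pin' -> no
  'rag' -> lower='rag' -> no
Matches: ['Red', 'RED', 'red']
Count: 3

3


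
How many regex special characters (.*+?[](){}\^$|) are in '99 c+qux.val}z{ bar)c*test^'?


Regex special characters are: . * + ? [ ] ( ) { } \ ^ $ |
Scanning '99 c+qux.val}z{ bar)c*test^':
  pos 4: '+' -> SPECIAL
  pos 8: '.' -> SPECIAL
  pos 12: '}' -> SPECIAL
  pos 14: '{' -> SPECIAL
  pos 19: ')' -> SPECIAL
  pos 21: '*' -> SPECIAL
  pos 26: '^' -> SPECIAL
Special chars found: ['+', '.', '}', '{', ')', '*', '^']
Total: 7

7


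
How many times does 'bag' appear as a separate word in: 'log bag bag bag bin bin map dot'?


Scanning each word for exact match 'bag':
  Word 1: 'log' -> no
  Word 2: 'bag' -> MATCH
  Word 3: 'bag' -> MATCH
  Word 4: 'bag' -> MATCH
  Word 5: 'bin' -> no
  Word 6: 'bin' -> no
  Word 7: 'map' -> no
  Word 8: 'dot' -> no
Total matches: 3

3


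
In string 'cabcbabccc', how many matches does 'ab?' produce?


Pattern 'ab?' matches 'a' optionally followed by 'b'.
String: 'cabcbabccc'
Scanning left to right for 'a' then checking next char:
  Match 1: 'ab' (a followed by b)
  Match 2: 'ab' (a followed by b)
Total matches: 2

2


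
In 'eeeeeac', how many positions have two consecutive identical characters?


Looking for consecutive identical characters in 'eeeeeac':
  pos 0-1: 'e' vs 'e' -> MATCH ('ee')
  pos 1-2: 'e' vs 'e' -> MATCH ('ee')
  pos 2-3: 'e' vs 'e' -> MATCH ('ee')
  pos 3-4: 'e' vs 'e' -> MATCH ('ee')
  pos 4-5: 'e' vs 'a' -> different
  pos 5-6: 'a' vs 'c' -> different
Consecutive identical pairs: ['ee', 'ee', 'ee', 'ee']
Count: 4

4


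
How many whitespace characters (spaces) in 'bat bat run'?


\s matches whitespace characters (spaces, tabs, etc.).
Text: 'bat bat run'
This text has 3 words separated by spaces.
Number of spaces = number of words - 1 = 3 - 1 = 2

2


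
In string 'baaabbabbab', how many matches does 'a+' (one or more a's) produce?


Pattern 'a+' matches one or more consecutive a's.
String: 'baaabbabbab'
Scanning for runs of a:
  Match 1: 'aaa' (length 3)
  Match 2: 'a' (length 1)
  Match 3: 'a' (length 1)
Total matches: 3

3


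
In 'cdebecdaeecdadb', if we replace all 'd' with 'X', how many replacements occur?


re.sub('d', 'X', text) replaces every occurrence of 'd' with 'X'.
Text: 'cdebecdaeecdadb'
Scanning for 'd':
  pos 1: 'd' -> replacement #1
  pos 6: 'd' -> replacement #2
  pos 11: 'd' -> replacement #3
  pos 13: 'd' -> replacement #4
Total replacements: 4

4


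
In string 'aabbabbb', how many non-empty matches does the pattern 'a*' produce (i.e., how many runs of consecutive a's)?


Pattern 'a*' matches zero or more a's. We want non-empty runs of consecutive a's.
String: 'aabbabbb'
Walking through the string to find runs of a's:
  Run 1: positions 0-1 -> 'aa'
  Run 2: positions 4-4 -> 'a'
Non-empty runs found: ['aa', 'a']
Count: 2

2


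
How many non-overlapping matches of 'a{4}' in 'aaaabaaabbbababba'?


Pattern 'a{4}' matches exactly 4 consecutive a's (greedy, non-overlapping).
String: 'aaaabaaabbbababba'
Scanning for runs of a's:
  Run at pos 0: 'aaaa' (length 4) -> 1 match(es)
  Run at pos 5: 'aaa' (length 3) -> 0 match(es)
  Run at pos 11: 'a' (length 1) -> 0 match(es)
  Run at pos 13: 'a' (length 1) -> 0 match(es)
  Run at pos 16: 'a' (length 1) -> 0 match(es)
Matches found: ['aaaa']
Total: 1

1


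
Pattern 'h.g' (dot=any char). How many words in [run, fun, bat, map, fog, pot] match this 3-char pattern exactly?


Pattern 'h.g' means: starts with 'h', any single char, ends with 'g'.
Checking each word (must be exactly 3 chars):
  'run' (len=3): no
  'fun' (len=3): no
  'bat' (len=3): no
  'map' (len=3): no
  'fog' (len=3): no
  'pot' (len=3): no
Matching words: []
Total: 0

0


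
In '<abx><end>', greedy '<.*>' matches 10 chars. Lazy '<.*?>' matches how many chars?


Greedy '<.*>' tries to match as MUCH as possible.
Lazy '<.*?>' tries to match as LITTLE as possible.

String: '<abx><end>'
Greedy '<.*>' starts at first '<' and extends to the LAST '>': '<abx><end>' (10 chars)
Lazy '<.*?>' starts at first '<' and stops at the FIRST '>': '<abx>' (5 chars)

5


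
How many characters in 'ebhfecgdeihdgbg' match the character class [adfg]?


Character class [adfg] matches any of: {a, d, f, g}
Scanning string 'ebhfecgdeihdgbg' character by character:
  pos 0: 'e' -> no
  pos 1: 'b' -> no
  pos 2: 'h' -> no
  pos 3: 'f' -> MATCH
  pos 4: 'e' -> no
  pos 5: 'c' -> no
  pos 6: 'g' -> MATCH
  pos 7: 'd' -> MATCH
  pos 8: 'e' -> no
  pos 9: 'i' -> no
  pos 10: 'h' -> no
  pos 11: 'd' -> MATCH
  pos 12: 'g' -> MATCH
  pos 13: 'b' -> no
  pos 14: 'g' -> MATCH
Total matches: 6

6


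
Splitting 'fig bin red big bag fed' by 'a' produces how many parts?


Splitting by 'a' breaks the string at each occurrence of the separator.
Text: 'fig bin red big bag fed'
Parts after split:
  Part 1: 'fig bin red big b'
  Part 2: 'g fed'
Total parts: 2

2


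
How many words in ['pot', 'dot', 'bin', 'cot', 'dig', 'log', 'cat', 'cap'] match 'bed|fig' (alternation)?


Alternation 'bed|fig' matches either 'bed' or 'fig'.
Checking each word:
  'pot' -> no
  'dot' -> no
  'bin' -> no
  'cot' -> no
  'dig' -> no
  'log' -> no
  'cat' -> no
  'cap' -> no
Matches: []
Count: 0

0


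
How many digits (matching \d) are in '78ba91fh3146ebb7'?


\d matches any digit 0-9.
Scanning '78ba91fh3146ebb7':
  pos 0: '7' -> DIGIT
  pos 1: '8' -> DIGIT
  pos 4: '9' -> DIGIT
  pos 5: '1' -> DIGIT
  pos 8: '3' -> DIGIT
  pos 9: '1' -> DIGIT
  pos 10: '4' -> DIGIT
  pos 11: '6' -> DIGIT
  pos 15: '7' -> DIGIT
Digits found: ['7', '8', '9', '1', '3', '1', '4', '6', '7']
Total: 9

9


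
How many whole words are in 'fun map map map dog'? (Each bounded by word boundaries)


Word boundaries (\b) mark the start/end of each word.
Text: 'fun map map map dog'
Splitting by whitespace:
  Word 1: 'fun'
  Word 2: 'map'
  Word 3: 'map'
  Word 4: 'map'
  Word 5: 'dog'
Total whole words: 5

5


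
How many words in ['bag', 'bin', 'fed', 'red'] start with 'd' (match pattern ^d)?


Pattern ^d anchors to start of word. Check which words begin with 'd':
  'bag' -> no
  'bin' -> no
  'fed' -> no
  'red' -> no
Matching words: []
Count: 0

0


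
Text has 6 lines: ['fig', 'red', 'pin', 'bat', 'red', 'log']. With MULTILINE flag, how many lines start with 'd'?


With MULTILINE flag, ^ matches the start of each line.
Lines: ['fig', 'red', 'pin', 'bat', 'red', 'log']
Checking which lines start with 'd':
  Line 1: 'fig' -> no
  Line 2: 'red' -> no
  Line 3: 'pin' -> no
  Line 4: 'bat' -> no
  Line 5: 'red' -> no
  Line 6: 'log' -> no
Matching lines: []
Count: 0

0


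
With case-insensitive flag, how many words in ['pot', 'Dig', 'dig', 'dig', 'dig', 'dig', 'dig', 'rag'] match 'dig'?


Case-insensitive matching: compare each word's lowercase form to 'dig'.
  'pot' -> lower='pot' -> no
  'Dig' -> lower='dig' -> MATCH
  'dig' -> lower='dig' -> MATCH
  'dig' -> lower='dig' -> MATCH
  'dig' -> lower='dig' -> MATCH
  'dig' -> lower='dig' -> MATCH
  'dig' -> lower='dig' -> MATCH
  'rag' -> lower='rag' -> no
Matches: ['Dig', 'dig', 'dig', 'dig', 'dig', 'dig']
Count: 6

6
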